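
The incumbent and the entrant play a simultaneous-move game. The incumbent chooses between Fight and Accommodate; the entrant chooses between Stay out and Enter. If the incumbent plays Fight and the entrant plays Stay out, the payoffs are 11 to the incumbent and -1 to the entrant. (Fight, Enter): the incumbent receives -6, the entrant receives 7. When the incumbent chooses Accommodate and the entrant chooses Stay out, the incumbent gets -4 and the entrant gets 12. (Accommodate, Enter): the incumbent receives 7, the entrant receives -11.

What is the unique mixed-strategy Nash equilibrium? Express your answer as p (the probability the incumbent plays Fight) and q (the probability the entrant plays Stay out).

p = 23/31, q = 13/28

Set the entrant's expected payoff from Stay out equal to that from Enter:
  the entrant's payoff to Stay out: p·(-1) + (1−p)·12 = -13p + 12
  the entrant's payoff to Enter: p·7 + (1−p)·(-11) = 18p - 11
  -13p + 12 = 18p - 11  ⇒  -31p = -23  ⇒  p = 23/31.
In a mixed equilibrium the incumbent is indifferent between Fight and Accommodate; this condition fixes q.
  the incumbent's payoff from Fight: q·11 + (1−q)·(-6) = 17q - 6
  the incumbent's payoff from Accommodate: q·(-4) + (1−q)·7 = -11q + 7
  17q - 6 = -11q + 7  ⇒  28q = 13  ⇒  q = 13/28.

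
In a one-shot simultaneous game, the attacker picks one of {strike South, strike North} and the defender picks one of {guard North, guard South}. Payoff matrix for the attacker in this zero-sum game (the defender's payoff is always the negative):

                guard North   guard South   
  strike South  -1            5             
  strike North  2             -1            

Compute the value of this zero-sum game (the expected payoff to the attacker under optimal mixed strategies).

v = 1

In a mixed equilibrium the attacker is indifferent between strike South and strike North; this condition fixes q.
  the attacker's payoff to strike South: q·(-1) + (1−q)·5 = -6q + 5
  the attacker's payoff to strike North: q·2 + (1−q)·(-1) = 3q - 1
  -6q + 5 = 3q - 1  ⇒  -9q = -6  ⇒  q = 2/3.
The value is the attacker's expected payoff against this mix (using strike South): (2/3)·(-1) + (1/3)·5 = 1.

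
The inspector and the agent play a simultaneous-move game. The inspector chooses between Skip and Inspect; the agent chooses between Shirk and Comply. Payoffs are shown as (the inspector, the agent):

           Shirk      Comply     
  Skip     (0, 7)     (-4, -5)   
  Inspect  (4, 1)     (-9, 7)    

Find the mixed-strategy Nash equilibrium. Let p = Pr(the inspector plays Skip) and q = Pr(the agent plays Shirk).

p = 1/3, q = 5/9

Set the agent's expected payoff from Shirk equal to that from Comply:
  the agent's payoff to Shirk: p·7 + (1−p)·1 = 6p + 1
  the agent's payoff to Comply: p·(-5) + (1−p)·7 = -12p + 7
  6p + 1 = -12p + 7  ⇒  18p = 6  ⇒  p = 1/3.
For the inspector to be willing to mix, the inspector must be indifferent between Skip and Inspect, which pins down the agent's mix.
  the inspector's payoff from Skip: q·0 + (1−q)·(-4) = 4q - 4
  the inspector's payoff from Inspect: q·4 + (1−q)·(-9) = 13q - 9
  4q - 4 = 13q - 9  ⇒  -9q = -5  ⇒  q = 5/9.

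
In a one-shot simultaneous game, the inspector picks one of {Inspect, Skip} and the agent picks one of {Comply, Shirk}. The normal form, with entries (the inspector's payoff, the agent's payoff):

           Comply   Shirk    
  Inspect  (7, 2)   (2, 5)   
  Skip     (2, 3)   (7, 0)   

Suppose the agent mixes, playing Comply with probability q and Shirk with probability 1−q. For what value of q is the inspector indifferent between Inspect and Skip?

q = 1/2

Set the inspector's expected payoff from Inspect equal to that from Skip:
  the inspector's payoff from Inspect: q·7 + (1−q)·2 = 5q + 2
  the inspector's payoff from Skip: q·2 + (1−q)·7 = -5q + 7
  5q + 2 = -5q + 7  ⇒  10q = 5  ⇒  q = 1/2.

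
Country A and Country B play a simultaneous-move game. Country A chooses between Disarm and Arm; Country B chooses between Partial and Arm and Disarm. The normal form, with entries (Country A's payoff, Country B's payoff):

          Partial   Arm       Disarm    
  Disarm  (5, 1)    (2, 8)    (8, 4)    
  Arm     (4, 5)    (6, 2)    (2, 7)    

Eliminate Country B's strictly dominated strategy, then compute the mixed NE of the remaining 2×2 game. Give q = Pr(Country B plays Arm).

q = 3/5

Country B's strategy Partial is strictly dominated by Disarm: 4 > 1 and 7 > 5. Eliminate Partial.
Country A's indifference between Disarm and Arm determines Country B's mixing probability q:
  Country A's payoff to Disarm: q·2 + (1−q)·8 = -6q + 8
  Country A's payoff to Arm: q·6 + (1−q)·2 = 4q + 2
  -6q + 8 = 4q + 2  ⇒  -10q = -6  ⇒  q = 3/5.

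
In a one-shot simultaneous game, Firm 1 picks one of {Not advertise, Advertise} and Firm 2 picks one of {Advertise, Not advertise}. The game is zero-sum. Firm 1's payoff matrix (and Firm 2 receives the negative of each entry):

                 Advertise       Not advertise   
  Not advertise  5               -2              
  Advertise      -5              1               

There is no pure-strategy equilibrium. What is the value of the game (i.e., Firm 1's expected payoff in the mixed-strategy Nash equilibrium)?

For Firm 1 to be willing to mix, Firm 1 must be indifferent between Not advertise and Advertise, which pins down Firm 2's mix.
  Firm 1's expected payoff from Not advertise: q·5 + (1−q)·(-2) = 7q - 2
  Firm 1's expected payoff from Advertise: q·(-5) + (1−q)·1 = -6q + 1
  7q - 2 = -6q + 1  ⇒  13q = 3  ⇒  q = 3/13.
The value is Firm 1's expected payoff against this mix (using Not advertise): (3/13)·5 + (10/13)·(-2) = -5/13.

v = -5/13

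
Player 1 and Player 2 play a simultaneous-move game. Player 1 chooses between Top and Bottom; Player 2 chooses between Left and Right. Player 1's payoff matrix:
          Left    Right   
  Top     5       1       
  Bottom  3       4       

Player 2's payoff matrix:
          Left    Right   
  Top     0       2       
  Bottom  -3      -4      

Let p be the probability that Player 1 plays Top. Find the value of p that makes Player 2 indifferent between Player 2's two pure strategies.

p = 1/3

In a mixed equilibrium Player 2 is indifferent between Left and Right; this condition fixes p.
  Player 2's payoff to Left: p·0 + (1−p)·(-3) = 3p - 3
  Player 2's payoff to Right: p·2 + (1−p)·(-4) = 6p - 4
  3p - 3 = 6p - 4  ⇒  -3p = -1  ⇒  p = 1/3.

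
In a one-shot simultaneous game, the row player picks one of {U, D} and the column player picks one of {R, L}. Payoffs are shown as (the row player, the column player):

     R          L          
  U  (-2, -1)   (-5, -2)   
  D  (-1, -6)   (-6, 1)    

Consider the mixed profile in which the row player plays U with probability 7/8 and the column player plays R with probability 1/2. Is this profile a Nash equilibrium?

Yes

Check the column player's indifference given the row player's mix p = 7/8:
  payoff from R = -13/8; payoff from L = -13/8 — equal.
Check the row player's indifference given the column player's mix q = 1/2:
  payoff from U = -7/2; payoff from D = -7/2 — equal.
Both players are indifferent, so neither can profitably deviate.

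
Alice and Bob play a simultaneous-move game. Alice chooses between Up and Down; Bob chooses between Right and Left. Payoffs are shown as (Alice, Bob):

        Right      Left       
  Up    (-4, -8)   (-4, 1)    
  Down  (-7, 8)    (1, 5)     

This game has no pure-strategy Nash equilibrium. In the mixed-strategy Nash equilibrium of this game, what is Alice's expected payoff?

-4

For Alice to be willing to mix, Alice must be indifferent between Up and Down, which pins down Bob's mix.
  Alice's payoff from Up: q·(-4) + (1−q)·(-4) = -4
  Alice's payoff from Down: q·(-7) + (1−q)·1 = -8q + 1
  -4 = -8q + 1  ⇒  8q = 5  ⇒  q = 5/8.
At equilibrium Alice is indifferent across rows, so Alice's payoff equals the payoff from Up: (5/8)·(-4) + (3/8)·(-4) = -4.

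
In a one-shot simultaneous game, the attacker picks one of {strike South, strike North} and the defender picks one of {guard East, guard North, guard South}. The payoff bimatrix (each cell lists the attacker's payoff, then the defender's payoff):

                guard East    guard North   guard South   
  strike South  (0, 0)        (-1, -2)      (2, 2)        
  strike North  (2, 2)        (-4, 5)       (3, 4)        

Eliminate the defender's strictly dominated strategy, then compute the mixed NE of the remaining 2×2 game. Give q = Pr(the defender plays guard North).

q = 1/4

The defender's strategy guard East is strictly dominated by guard South: 2 > 0 and 4 > 2. Eliminate guard East.
The attacker's indifference between strike South and strike North determines the defender's mixing probability q:
  the attacker's expected payoff from strike South: q·(-1) + (1−q)·2 = -3q + 2
  the attacker's expected payoff from strike North: q·(-4) + (1−q)·3 = -7q + 3
  -3q + 2 = -7q + 3  ⇒  4q = 1  ⇒  q = 1/4.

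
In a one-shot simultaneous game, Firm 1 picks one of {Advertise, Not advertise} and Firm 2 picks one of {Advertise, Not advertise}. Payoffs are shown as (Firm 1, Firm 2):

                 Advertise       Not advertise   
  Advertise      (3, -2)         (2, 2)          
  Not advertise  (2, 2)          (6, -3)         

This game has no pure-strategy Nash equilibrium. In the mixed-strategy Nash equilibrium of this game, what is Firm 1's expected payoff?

14/5

Firm 2's mix must leave Firm 1 indifferent between Advertise and Not advertise.
  Firm 1's payoff from Advertise: q·3 + (1−q)·2 = q + 2
  Firm 1's payoff from Not advertise: q·2 + (1−q)·6 = -4q + 6
  q + 2 = -4q + 6  ⇒  5q = 4  ⇒  q = 4/5.
At equilibrium Firm 1 is indifferent across rows, so Firm 1's payoff equals the payoff from Advertise: (4/5)·3 + (1/5)·2 = 14/5.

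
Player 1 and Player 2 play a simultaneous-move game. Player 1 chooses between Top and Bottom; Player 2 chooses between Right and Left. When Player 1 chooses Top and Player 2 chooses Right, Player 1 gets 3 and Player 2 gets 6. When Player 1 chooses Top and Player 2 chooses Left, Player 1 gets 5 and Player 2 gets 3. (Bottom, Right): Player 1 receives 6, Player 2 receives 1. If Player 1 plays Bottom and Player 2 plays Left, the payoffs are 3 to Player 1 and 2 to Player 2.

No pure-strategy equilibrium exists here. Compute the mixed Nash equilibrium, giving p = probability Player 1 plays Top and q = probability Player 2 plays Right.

Player 2's indifference between Right and Left determines Player 1's mixing probability p:
  Player 2's expected payoff from Right: p·6 + (1−p)·1 = 5p + 1
  Player 2's expected payoff from Left: p·3 + (1−p)·2 = p + 2
  5p + 1 = p + 2  ⇒  4p = 1  ⇒  p = 1/4.
Player 2's mix must leave Player 1 indifferent between Top and Bottom.
  Player 1's expected payoff from Top: q·3 + (1−q)·5 = -2q + 5
  Player 1's expected payoff from Bottom: q·6 + (1−q)·3 = 3q + 3
  -2q + 5 = 3q + 3  ⇒  -5q = -2  ⇒  q = 2/5.

p = 1/4, q = 2/5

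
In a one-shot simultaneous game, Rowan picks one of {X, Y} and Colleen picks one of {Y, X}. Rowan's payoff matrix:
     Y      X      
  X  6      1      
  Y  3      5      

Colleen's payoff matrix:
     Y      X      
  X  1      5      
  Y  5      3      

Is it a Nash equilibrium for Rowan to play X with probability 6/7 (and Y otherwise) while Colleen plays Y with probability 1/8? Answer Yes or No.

No

Given Rowan's mix p = 6/7, Colleen's payoff from Y is 11/7 but from X is 33/7. Colleen strictly prefers X, so Colleen would not mix.
So the proposed profile is not a Nash equilibrium.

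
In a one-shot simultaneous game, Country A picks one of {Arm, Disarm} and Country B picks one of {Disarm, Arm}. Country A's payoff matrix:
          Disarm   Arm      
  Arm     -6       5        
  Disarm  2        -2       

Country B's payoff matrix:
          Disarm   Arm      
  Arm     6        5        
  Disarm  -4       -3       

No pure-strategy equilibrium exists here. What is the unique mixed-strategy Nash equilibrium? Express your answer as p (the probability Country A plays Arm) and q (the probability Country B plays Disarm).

Country A's mix must leave Country B indifferent between Disarm and Arm.
  Country B's expected payoff from Disarm: p·6 + (1−p)·(-4) = 10p - 4
  Country B's expected payoff from Arm: p·5 + (1−p)·(-3) = 8p - 3
  10p - 4 = 8p - 3  ⇒  2p = 1  ⇒  p = 1/2.
In a mixed equilibrium Country A is indifferent between Arm and Disarm; this condition fixes q.
  Country A's payoff to Arm: q·(-6) + (1−q)·5 = -11q + 5
  Country A's payoff to Disarm: q·2 + (1−q)·(-2) = 4q - 2
  -11q + 5 = 4q - 2  ⇒  -15q = -7  ⇒  q = 7/15.

p = 1/2, q = 7/15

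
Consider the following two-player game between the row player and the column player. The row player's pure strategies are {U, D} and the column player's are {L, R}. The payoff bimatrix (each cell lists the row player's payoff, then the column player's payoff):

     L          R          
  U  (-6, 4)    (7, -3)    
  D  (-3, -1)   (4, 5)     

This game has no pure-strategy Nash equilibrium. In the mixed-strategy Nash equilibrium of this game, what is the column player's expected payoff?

17/13

The column player's indifference between L and R determines the row player's mixing probability p:
  the column player's expected payoff from L: p·4 + (1−p)·(-1) = 5p - 1
  the column player's expected payoff from R: p·(-3) + (1−p)·5 = -8p + 5
  5p - 1 = -8p + 5  ⇒  13p = 6  ⇒  p = 6/13.
At equilibrium the column player is indifferent across columns, so the column player's payoff equals the payoff from L: (6/13)·4 + (7/13)·(-1) = 17/13.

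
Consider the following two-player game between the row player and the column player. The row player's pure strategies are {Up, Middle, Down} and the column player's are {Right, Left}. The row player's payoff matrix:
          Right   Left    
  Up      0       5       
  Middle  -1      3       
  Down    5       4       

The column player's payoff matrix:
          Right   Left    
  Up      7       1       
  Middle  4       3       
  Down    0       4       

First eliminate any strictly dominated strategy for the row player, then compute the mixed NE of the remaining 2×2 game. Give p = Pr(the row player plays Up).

The row player's strategy Middle is strictly dominated by Up: 0 > -1 and 5 > 3. Eliminate Middle.
The row player's mix must leave the column player indifferent between Right and Left.
  the column player's expected payoff from Right: p·7 + (1−p)·0 = 7p
  the column player's expected payoff from Left: p·1 + (1−p)·4 = -3p + 4
  7p = -3p + 4  ⇒  10p = 4  ⇒  p = 2/5.

p = 2/5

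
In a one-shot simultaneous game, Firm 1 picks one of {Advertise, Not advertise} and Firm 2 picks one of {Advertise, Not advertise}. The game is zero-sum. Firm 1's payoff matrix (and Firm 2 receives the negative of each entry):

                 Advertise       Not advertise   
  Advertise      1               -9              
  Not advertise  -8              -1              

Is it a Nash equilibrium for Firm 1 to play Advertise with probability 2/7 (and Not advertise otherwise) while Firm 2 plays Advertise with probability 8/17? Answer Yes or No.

No

Given Firm 1's mix p = 2/7, Firm 2's payoff from Advertise is 38/7 but from Not advertise is 23/7. Firm 2 strictly prefers Advertise, so Firm 2 would not mix.
So the proposed profile is not a Nash equilibrium.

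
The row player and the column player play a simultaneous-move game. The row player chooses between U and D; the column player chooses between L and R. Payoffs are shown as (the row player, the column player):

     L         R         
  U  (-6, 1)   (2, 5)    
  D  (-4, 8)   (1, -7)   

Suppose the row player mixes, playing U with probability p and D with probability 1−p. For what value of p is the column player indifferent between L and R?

Set the column player's expected payoff from L equal to that from R:
  the column player's payoff to L: p·1 + (1−p)·8 = -7p + 8
  the column player's payoff to R: p·5 + (1−p)·(-7) = 12p - 7
  -7p + 8 = 12p - 7  ⇒  -19p = -15  ⇒  p = 15/19.

p = 15/19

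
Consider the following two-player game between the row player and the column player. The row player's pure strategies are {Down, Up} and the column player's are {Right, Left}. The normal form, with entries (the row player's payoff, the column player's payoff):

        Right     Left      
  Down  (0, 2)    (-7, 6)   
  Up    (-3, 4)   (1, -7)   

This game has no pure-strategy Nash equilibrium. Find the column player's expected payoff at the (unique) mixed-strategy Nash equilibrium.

38/15

The column player's indifference between Right and Left determines the row player's mixing probability p:
  the column player's payoff to Right: p·2 + (1−p)·4 = -2p + 4
  the column player's payoff to Left: p·6 + (1−p)·(-7) = 13p - 7
  -2p + 4 = 13p - 7  ⇒  -15p = -11  ⇒  p = 11/15.
At equilibrium the column player is indifferent across columns, so the column player's payoff equals the payoff from Right: (11/15)·2 + (4/15)·4 = 38/15.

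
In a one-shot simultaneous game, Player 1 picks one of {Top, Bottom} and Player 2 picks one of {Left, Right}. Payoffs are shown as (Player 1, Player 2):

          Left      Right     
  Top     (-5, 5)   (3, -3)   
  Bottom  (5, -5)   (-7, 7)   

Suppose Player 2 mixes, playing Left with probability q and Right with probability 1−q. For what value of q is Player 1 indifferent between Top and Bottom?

q = 1/2

Player 2's mix must leave Player 1 indifferent between Top and Bottom.
  Player 1's expected payoff from Top: q·(-5) + (1−q)·3 = -8q + 3
  Player 1's expected payoff from Bottom: q·5 + (1−q)·(-7) = 12q - 7
  -8q + 3 = 12q - 7  ⇒  -20q = -10  ⇒  q = 1/2.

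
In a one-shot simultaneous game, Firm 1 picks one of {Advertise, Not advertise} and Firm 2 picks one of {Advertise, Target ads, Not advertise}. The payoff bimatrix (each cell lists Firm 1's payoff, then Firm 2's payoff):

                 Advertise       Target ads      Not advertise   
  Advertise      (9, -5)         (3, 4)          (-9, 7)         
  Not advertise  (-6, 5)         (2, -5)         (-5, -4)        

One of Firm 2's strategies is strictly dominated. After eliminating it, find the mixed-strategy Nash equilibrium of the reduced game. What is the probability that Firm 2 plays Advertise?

Firm 2's strategy Target ads is strictly dominated by Not advertise: 7 > 4 and -4 > -5. Eliminate Target ads.
For Firm 1 to be willing to mix, Firm 1 must be indifferent between Advertise and Not advertise, which pins down Firm 2's mix.
  Firm 1's payoff to Advertise: q·9 + (1−q)·(-9) = 18q - 9
  Firm 1's payoff to Not advertise: q·(-6) + (1−q)·(-5) = -q - 5
  18q - 9 = -q - 5  ⇒  19q = 4  ⇒  q = 4/19.

q = 4/19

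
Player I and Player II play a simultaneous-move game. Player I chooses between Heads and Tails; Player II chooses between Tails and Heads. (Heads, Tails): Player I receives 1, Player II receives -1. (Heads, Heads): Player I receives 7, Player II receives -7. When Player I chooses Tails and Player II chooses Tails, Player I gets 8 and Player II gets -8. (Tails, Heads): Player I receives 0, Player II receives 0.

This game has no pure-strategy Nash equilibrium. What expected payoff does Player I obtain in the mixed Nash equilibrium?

Set Player I's expected payoff from Heads equal to that from Tails:
  Player I's payoff from Heads: q·1 + (1−q)·7 = -6q + 7
  Player I's payoff from Tails: q·8 + (1−q)·0 = 8q
  -6q + 7 = 8q  ⇒  -14q = -7  ⇒  q = 1/2.
At equilibrium Player I is indifferent across rows, so Player I's payoff equals the payoff from Heads: (1/2)·1 + (1/2)·7 = 4.

4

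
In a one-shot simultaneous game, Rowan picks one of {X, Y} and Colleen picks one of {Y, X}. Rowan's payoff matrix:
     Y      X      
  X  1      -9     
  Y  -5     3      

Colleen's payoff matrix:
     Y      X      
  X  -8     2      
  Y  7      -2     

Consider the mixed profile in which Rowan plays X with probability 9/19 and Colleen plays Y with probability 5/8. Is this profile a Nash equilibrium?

Given Colleen's mix q = 5/8, Rowan's payoff from X is -11/4 but from Y is -2. Rowan strictly prefers Y, so Rowan would not mix.
So the proposed profile is not a Nash equilibrium.

No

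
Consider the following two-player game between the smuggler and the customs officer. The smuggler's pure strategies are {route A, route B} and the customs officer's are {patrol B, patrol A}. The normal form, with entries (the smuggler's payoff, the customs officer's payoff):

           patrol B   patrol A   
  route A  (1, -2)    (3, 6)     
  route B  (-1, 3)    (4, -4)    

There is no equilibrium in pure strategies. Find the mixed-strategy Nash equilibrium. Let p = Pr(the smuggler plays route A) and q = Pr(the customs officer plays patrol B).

p = 7/15, q = 1/3

The smuggler's mix must leave the customs officer indifferent between patrol B and patrol A.
  the customs officer's payoff from patrol B: p·(-2) + (1−p)·3 = -5p + 3
  the customs officer's payoff from patrol A: p·6 + (1−p)·(-4) = 10p - 4
  -5p + 3 = 10p - 4  ⇒  -15p = -7  ⇒  p = 7/15.
The customs officer's mix must leave the smuggler indifferent between route A and route B.
  the smuggler's payoff from route A: q·1 + (1−q)·3 = -2q + 3
  the smuggler's payoff from route B: q·(-1) + (1−q)·4 = -5q + 4
  -2q + 3 = -5q + 4  ⇒  3q = 1  ⇒  q = 1/3.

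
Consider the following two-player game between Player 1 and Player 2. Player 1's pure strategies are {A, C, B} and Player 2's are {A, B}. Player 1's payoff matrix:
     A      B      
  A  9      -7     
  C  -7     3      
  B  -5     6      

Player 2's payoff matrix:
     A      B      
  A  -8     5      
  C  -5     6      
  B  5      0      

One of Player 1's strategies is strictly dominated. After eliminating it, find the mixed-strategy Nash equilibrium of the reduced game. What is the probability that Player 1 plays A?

p = 5/18

Player 1's strategy C is strictly dominated by B: -5 > -7 and 6 > 3. Eliminate C.
Player 2's indifference between A and B determines Player 1's mixing probability p:
  Player 2's payoff from A: p·(-8) + (1−p)·5 = -13p + 5
  Player 2's payoff from B: p·5 + (1−p)·0 = 5p
  -13p + 5 = 5p  ⇒  -18p = -5  ⇒  p = 5/18.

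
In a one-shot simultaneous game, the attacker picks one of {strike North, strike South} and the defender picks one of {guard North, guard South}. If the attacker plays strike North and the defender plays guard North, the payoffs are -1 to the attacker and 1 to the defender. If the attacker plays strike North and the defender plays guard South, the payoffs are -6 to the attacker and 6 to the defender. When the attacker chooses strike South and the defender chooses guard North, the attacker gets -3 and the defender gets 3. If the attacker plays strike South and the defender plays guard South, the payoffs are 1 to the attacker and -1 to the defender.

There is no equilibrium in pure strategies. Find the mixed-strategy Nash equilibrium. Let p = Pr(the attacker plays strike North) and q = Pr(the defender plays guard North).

Set the defender's expected payoff from guard North equal to that from guard South:
  the defender's payoff from guard North: p·1 + (1−p)·3 = -2p + 3
  the defender's payoff from guard South: p·6 + (1−p)·(-1) = 7p - 1
  -2p + 3 = 7p - 1  ⇒  -9p = -4  ⇒  p = 4/9.
In a mixed equilibrium the attacker is indifferent between strike North and strike South; this condition fixes q.
  the attacker's payoff to strike North: q·(-1) + (1−q)·(-6) = 5q - 6
  the attacker's payoff to strike South: q·(-3) + (1−q)·1 = -4q + 1
  5q - 6 = -4q + 1  ⇒  9q = 7  ⇒  q = 7/9.

p = 4/9, q = 7/9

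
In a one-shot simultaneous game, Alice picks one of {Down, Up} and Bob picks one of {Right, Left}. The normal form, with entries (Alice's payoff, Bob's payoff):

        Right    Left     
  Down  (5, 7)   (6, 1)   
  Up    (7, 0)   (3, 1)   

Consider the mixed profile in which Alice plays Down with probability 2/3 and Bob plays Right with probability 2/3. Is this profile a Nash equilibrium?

Given Alice's mix p = 2/3, Bob's payoff from Right is 14/3 but from Left is 1. Bob strictly prefers Right, so Bob would not mix.
So the proposed profile is not a Nash equilibrium.

No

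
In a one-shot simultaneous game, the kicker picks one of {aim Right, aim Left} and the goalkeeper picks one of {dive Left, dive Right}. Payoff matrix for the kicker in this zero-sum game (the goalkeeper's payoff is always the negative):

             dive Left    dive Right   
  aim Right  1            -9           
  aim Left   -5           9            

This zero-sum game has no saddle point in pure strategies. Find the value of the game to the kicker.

For the kicker to be willing to mix, the kicker must be indifferent between aim Right and aim Left, which pins down the goalkeeper's mix.
  the kicker's expected payoff from aim Right: q·1 + (1−q)·(-9) = 10q - 9
  the kicker's expected payoff from aim Left: q·(-5) + (1−q)·9 = -14q + 9
  10q - 9 = -14q + 9  ⇒  24q = 18  ⇒  q = 3/4.
The value is the kicker's expected payoff against this mix (using aim Right): (3/4)·1 + (1/4)·(-9) = -3/2.

v = -3/2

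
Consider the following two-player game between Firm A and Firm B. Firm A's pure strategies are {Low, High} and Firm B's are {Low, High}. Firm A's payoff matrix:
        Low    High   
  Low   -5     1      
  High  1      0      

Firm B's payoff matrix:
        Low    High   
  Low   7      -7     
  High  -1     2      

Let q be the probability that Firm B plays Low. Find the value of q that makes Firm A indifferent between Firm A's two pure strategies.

q = 1/7

For Firm A to be willing to mix, Firm A must be indifferent between Low and High, which pins down Firm B's mix.
  Firm A's payoff to Low: q·(-5) + (1−q)·1 = -6q + 1
  Firm A's payoff to High: q·1 + (1−q)·0 = q
  -6q + 1 = q  ⇒  -7q = -1  ⇒  q = 1/7.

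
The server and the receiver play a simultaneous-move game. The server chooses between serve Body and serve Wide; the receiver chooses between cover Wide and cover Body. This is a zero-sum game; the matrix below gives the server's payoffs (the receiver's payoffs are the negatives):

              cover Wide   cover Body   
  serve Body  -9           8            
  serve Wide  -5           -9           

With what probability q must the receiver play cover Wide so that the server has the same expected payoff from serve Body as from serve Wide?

q = 17/21

Set the server's expected payoff from serve Body equal to that from serve Wide:
  the server's payoff to serve Body: q·(-9) + (1−q)·8 = -17q + 8
  the server's payoff to serve Wide: q·(-5) + (1−q)·(-9) = 4q - 9
  -17q + 8 = 4q - 9  ⇒  -21q = -17  ⇒  q = 17/21.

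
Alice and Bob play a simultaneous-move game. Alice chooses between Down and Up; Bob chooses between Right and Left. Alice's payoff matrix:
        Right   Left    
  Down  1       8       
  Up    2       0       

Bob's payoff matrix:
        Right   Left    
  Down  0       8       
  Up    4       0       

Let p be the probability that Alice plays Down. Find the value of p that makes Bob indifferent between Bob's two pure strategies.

Set Bob's expected payoff from Right equal to that from Left:
  Bob's payoff from Right: p·0 + (1−p)·4 = -4p + 4
  Bob's payoff from Left: p·8 + (1−p)·0 = 8p
  -4p + 4 = 8p  ⇒  -12p = -4  ⇒  p = 1/3.

p = 1/3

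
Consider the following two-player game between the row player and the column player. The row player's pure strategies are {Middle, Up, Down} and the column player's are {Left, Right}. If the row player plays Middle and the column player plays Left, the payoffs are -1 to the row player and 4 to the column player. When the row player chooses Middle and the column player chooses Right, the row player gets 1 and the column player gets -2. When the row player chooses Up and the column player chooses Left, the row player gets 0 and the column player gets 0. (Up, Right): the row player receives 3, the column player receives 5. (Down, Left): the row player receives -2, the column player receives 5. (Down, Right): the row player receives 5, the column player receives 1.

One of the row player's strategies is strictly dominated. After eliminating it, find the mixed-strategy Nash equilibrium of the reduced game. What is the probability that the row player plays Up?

The row player's strategy Middle is strictly dominated by Up: 0 > -1 and 3 > 1. Eliminate Middle.
The row player's mix must leave the column player indifferent between Left and Right.
  the column player's payoff to Left: p·0 + (1−p)·5 = -5p + 5
  the column player's payoff to Right: p·5 + (1−p)·1 = 4p + 1
  -5p + 5 = 4p + 1  ⇒  -9p = -4  ⇒  p = 4/9.

p = 4/9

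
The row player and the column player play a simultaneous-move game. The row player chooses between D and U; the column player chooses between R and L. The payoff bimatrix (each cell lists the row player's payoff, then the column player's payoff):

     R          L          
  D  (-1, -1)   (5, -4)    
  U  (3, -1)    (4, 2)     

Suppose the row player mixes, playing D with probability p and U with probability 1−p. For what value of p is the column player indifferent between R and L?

The row player's mix must leave the column player indifferent between R and L.
  the column player's payoff from R: p·(-1) + (1−p)·(-1) = -1
  the column player's payoff from L: p·(-4) + (1−p)·2 = -6p + 2
  -1 = -6p + 2  ⇒  6p = 3  ⇒  p = 1/2.

p = 1/2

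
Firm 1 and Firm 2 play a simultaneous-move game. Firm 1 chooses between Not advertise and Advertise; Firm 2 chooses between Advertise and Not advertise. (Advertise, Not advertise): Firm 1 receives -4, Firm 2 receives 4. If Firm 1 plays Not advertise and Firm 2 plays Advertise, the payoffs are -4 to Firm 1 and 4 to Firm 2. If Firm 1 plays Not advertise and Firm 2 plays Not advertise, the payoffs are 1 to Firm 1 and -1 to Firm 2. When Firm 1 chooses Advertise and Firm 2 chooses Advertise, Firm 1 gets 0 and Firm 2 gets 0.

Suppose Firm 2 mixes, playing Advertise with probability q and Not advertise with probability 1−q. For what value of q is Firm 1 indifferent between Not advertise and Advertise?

q = 5/9

For Firm 1 to be willing to mix, Firm 1 must be indifferent between Not advertise and Advertise, which pins down Firm 2's mix.
  Firm 1's expected payoff from Not advertise: q·(-4) + (1−q)·1 = -5q + 1
  Firm 1's expected payoff from Advertise: q·0 + (1−q)·(-4) = 4q - 4
  -5q + 1 = 4q - 4  ⇒  -9q = -5  ⇒  q = 5/9.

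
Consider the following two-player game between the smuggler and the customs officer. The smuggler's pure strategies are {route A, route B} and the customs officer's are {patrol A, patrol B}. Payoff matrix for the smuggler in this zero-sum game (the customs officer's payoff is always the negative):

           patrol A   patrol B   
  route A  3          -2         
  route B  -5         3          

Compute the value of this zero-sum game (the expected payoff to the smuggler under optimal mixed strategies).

The customs officer's mix must leave the smuggler indifferent between route A and route B.
  the smuggler's expected payoff from route A: q·3 + (1−q)·(-2) = 5q - 2
  the smuggler's expected payoff from route B: q·(-5) + (1−q)·3 = -8q + 3
  5q - 2 = -8q + 3  ⇒  13q = 5  ⇒  q = 5/13.
The value is the smuggler's expected payoff against this mix (using route A): (5/13)·3 + (8/13)·(-2) = -1/13.

v = -1/13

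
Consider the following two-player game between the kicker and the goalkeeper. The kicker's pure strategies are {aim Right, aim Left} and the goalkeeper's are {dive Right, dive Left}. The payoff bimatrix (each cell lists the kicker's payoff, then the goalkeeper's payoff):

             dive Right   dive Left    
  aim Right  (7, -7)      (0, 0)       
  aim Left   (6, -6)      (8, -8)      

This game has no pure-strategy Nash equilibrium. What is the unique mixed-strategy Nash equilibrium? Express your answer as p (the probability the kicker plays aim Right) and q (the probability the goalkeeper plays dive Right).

The goalkeeper's indifference between dive Right and dive Left determines the kicker's mixing probability p:
  the goalkeeper's payoff from dive Right: p·(-7) + (1−p)·(-6) = -p - 6
  the goalkeeper's payoff from dive Left: p·0 + (1−p)·(-8) = 8p - 8
  -p - 6 = 8p - 8  ⇒  -9p = -2  ⇒  p = 2/9.
The kicker's indifference between aim Right and aim Left determines the goalkeeper's mixing probability q:
  the kicker's payoff from aim Right: q·7 + (1−q)·0 = 7q
  the kicker's payoff from aim Left: q·6 + (1−q)·8 = -2q + 8
  7q = -2q + 8  ⇒  9q = 8  ⇒  q = 8/9.

p = 2/9, q = 8/9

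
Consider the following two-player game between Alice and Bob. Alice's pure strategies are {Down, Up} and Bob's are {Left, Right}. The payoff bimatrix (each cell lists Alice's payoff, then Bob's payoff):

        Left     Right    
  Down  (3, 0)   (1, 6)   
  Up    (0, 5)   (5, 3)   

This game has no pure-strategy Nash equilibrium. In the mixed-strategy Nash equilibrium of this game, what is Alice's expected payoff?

15/7

In a mixed equilibrium Alice is indifferent between Down and Up; this condition fixes q.
  Alice's payoff to Down: q·3 + (1−q)·1 = 2q + 1
  Alice's payoff to Up: q·0 + (1−q)·5 = -5q + 5
  2q + 1 = -5q + 5  ⇒  7q = 4  ⇒  q = 4/7.
At equilibrium Alice is indifferent across rows, so Alice's payoff equals the payoff from Down: (4/7)·3 + (3/7)·1 = 15/7.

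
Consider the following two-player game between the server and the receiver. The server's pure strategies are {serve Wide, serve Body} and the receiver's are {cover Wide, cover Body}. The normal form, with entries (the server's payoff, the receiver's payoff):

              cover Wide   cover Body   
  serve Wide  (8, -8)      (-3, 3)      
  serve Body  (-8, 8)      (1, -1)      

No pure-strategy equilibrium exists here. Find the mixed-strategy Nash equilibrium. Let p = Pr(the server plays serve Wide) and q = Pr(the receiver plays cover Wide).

p = 9/20, q = 1/5

For the receiver to be willing to mix, the receiver must be indifferent between cover Wide and cover Body, which pins down the server's mix.
  the receiver's payoff from cover Wide: p·(-8) + (1−p)·8 = -16p + 8
  the receiver's payoff from cover Body: p·3 + (1−p)·(-1) = 4p - 1
  -16p + 8 = 4p - 1  ⇒  -20p = -9  ⇒  p = 9/20.
Set the server's expected payoff from serve Wide equal to that from serve Body:
  the server's payoff from serve Wide: q·8 + (1−q)·(-3) = 11q - 3
  the server's payoff from serve Body: q·(-8) + (1−q)·1 = -9q + 1
  11q - 3 = -9q + 1  ⇒  20q = 4  ⇒  q = 1/5.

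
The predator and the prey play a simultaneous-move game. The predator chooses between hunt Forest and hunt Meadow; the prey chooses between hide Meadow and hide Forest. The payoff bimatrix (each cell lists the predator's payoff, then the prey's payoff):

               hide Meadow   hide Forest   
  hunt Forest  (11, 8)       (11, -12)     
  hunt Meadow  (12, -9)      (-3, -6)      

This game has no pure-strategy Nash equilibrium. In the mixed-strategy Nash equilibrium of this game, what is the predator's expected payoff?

11

Set the predator's expected payoff from hunt Forest equal to that from hunt Meadow:
  the predator's payoff to hunt Forest: q·11 + (1−q)·11 = 11
  the predator's payoff to hunt Meadow: q·12 + (1−q)·(-3) = 15q - 3
  11 = 15q - 3  ⇒  -15q = -14  ⇒  q = 14/15.
At equilibrium the predator is indifferent across rows, so the predator's payoff equals the payoff from hunt Forest: (14/15)·11 + (1/15)·11 = 11.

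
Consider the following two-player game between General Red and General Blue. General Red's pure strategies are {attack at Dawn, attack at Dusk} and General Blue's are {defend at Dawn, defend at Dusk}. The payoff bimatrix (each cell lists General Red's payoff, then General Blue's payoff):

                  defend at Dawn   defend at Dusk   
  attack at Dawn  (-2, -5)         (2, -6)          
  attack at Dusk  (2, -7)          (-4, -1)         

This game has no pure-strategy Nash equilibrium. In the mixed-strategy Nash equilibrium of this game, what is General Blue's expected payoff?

-37/7

In a mixed equilibrium General Blue is indifferent between defend at Dawn and defend at Dusk; this condition fixes p.
  General Blue's expected payoff from defend at Dawn: p·(-5) + (1−p)·(-7) = 2p - 7
  General Blue's expected payoff from defend at Dusk: p·(-6) + (1−p)·(-1) = -5p - 1
  2p - 7 = -5p - 1  ⇒  7p = 6  ⇒  p = 6/7.
At equilibrium General Blue is indifferent across columns, so General Blue's payoff equals the payoff from defend at Dawn: (6/7)·(-5) + (1/7)·(-7) = -37/7.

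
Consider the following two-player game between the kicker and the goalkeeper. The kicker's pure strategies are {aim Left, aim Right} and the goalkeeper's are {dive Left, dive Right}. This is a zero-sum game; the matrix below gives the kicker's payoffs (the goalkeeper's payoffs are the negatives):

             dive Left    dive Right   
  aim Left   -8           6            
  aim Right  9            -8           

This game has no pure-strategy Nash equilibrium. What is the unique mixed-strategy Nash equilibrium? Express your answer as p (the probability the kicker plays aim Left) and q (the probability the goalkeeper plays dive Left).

For the goalkeeper to be willing to mix, the goalkeeper must be indifferent between dive Left and dive Right, which pins down the kicker's mix.
  the goalkeeper's payoff from dive Left: p·8 + (1−p)·(-9) = 17p - 9
  the goalkeeper's payoff from dive Right: p·(-6) + (1−p)·8 = -14p + 8
  17p - 9 = -14p + 8  ⇒  31p = 17  ⇒  p = 17/31.
Set the kicker's expected payoff from aim Left equal to that from aim Right:
  the kicker's payoff to aim Left: q·(-8) + (1−q)·6 = -14q + 6
  the kicker's payoff to aim Right: q·9 + (1−q)·(-8) = 17q - 8
  -14q + 6 = 17q - 8  ⇒  -31q = -14  ⇒  q = 14/31.

p = 17/31, q = 14/31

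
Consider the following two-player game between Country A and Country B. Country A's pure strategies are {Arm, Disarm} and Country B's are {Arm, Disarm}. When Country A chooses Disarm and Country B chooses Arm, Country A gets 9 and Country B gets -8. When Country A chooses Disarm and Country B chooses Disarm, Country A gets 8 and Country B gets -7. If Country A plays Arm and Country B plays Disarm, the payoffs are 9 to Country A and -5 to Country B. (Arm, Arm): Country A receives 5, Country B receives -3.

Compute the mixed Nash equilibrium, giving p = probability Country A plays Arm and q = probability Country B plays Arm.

p = 1/3, q = 1/5

In a mixed equilibrium Country B is indifferent between Arm and Disarm; this condition fixes p.
  Country B's payoff from Arm: p·(-3) + (1−p)·(-8) = 5p - 8
  Country B's payoff from Disarm: p·(-5) + (1−p)·(-7) = 2p - 7
  5p - 8 = 2p - 7  ⇒  3p = 1  ⇒  p = 1/3.
Country A's indifference between Arm and Disarm determines Country B's mixing probability q:
  Country A's payoff to Arm: q·5 + (1−q)·9 = -4q + 9
  Country A's payoff to Disarm: q·9 + (1−q)·8 = q + 8
  -4q + 9 = q + 8  ⇒  -5q = -1  ⇒  q = 1/5.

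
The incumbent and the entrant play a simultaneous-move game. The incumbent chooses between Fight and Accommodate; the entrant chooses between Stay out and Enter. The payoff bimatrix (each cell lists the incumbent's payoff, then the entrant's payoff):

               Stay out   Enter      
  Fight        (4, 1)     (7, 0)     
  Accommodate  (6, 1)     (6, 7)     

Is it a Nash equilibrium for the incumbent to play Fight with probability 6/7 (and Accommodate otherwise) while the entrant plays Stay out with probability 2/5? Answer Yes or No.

Given the entrant's mix q = 2/5, the incumbent's payoff from Fight is 29/5 but from Accommodate is 6. The incumbent strictly prefers Accommodate, so the incumbent would not mix.
So the proposed profile is not a Nash equilibrium.

No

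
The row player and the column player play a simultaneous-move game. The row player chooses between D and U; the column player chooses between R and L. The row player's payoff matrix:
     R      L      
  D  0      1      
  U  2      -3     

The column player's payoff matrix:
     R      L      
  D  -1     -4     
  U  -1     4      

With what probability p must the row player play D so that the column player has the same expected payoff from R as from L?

Set the column player's expected payoff from R equal to that from L:
  the column player's payoff to R: p·(-1) + (1−p)·(-1) = -1
  the column player's payoff to L: p·(-4) + (1−p)·4 = -8p + 4
  -1 = -8p + 4  ⇒  8p = 5  ⇒  p = 5/8.

p = 5/8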